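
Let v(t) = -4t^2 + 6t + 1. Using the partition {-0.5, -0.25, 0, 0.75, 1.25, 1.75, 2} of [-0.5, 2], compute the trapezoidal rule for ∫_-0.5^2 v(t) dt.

Subinterval widths: 0.25, 0.25, 0.75, 0.5, 0.5, 0.25.
v(-0.5) = -3, v(-0.25) = -0.75, v(0) = 1, v(0.75) = 3.25, v(1.25) = 2.25, v(1.75) = -0.75, v(2) = -3.
On each subinterval the trapezoid contributes (Δt_i/2)·[v(t_{i-1}) + v(t_i)].
Sum = 2.4375.

2.4375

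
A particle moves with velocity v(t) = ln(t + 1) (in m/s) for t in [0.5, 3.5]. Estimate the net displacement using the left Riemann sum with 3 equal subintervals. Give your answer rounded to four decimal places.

Δt = (3.5 − 0.5)/3 = 1.
Left endpoints: 0.5, 1.5, 2.5.
v(0.5) ≈ 0.4055, v(1.5) ≈ 0.9163, v(2.5) ≈ 1.2528.
Sum = Δt · [v(0.5) + v(1.5) + v(2.5)].
Sum ≈ 2.5745.

2.5745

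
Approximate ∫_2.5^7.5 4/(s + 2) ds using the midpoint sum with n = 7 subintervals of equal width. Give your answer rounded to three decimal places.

2.986

Δs = (7.5 − 2.5)/7 = 5/7.
Midpoints: 20/7, 25/7, 30/7, 5, 40/7, 45/7, 50/7.
f(20/7) = 14/17, f(25/7) = 28/39, f(30/7) = 7/11, f(5) = 4/7, f(40/7) = 14/27, f(45/7) = 28/59, f(50/7) = 0.4375.
Sum = Δs · [f(20/7) + f(25/7) + f(30/7) + ...].
Sum ≈ 2.986.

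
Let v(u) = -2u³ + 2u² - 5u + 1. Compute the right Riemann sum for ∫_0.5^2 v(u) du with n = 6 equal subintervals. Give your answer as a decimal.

-12.6484375

Δu = (2 − 0.5)/6 = 0.25.
Right endpoints: 0.75, 1, 1.25, 1.5, 1.75, 2.
v(0.75) = -2.46875, v(1) = -4, v(1.25) = -6.03125, v(1.5) = -8.75, v(1.75) = -12.34375, v(2) = -17.
Sum = Δu · [v(0.75) + v(1) + v(1.25) + ...].
Sum = -12.6484375.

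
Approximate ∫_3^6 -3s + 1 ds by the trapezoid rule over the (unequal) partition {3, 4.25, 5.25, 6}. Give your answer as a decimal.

Subinterval widths: 1.25, 1, 0.75.
f(3) = -8, f(4.25) = -11.75, f(5.25) = -14.75, f(6) = -17.
On each subinterval the trapezoid contributes (Δs_i/2)·[f(s_{i-1}) + f(s_i)].
Sum = -37.5.

-37.5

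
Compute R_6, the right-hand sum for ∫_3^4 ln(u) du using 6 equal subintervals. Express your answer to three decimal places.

1.273

Δu = (4 − 3)/6 = 1/6.
Right endpoints: 19/6, 10/3, 3.5, 11/3, 23/6, 4.
f(19/6) ≈ 1.153, f(10/3) ≈ 1.204, f(3.5) ≈ 1.253, f(11/3) ≈ 1.299, f(23/6) ≈ 1.344, f(4) ≈ 1.386.
Sum = Δu · [f(19/6) + f(10/3) + f(3.5) + ...].
Sum ≈ 1.273.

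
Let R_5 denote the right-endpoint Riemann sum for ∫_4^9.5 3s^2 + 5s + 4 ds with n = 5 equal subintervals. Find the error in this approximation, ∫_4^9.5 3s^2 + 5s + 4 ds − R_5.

Exact integral: ∫_4^9.5 f(s) ds = 1001.
R_5 = 1141.965.
Error = 1001 − 1141.965 = -140.965.

-140.965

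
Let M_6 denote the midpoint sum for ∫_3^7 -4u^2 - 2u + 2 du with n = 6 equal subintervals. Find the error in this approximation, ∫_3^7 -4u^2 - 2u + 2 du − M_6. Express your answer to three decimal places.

-0.593

Exact integral: ∫_3^7 f(u) du ≈ -453.33333.
M_6 ≈ -452.74074.
Error ≈ -453.33333 − (-452.74074) ≈ -0.593.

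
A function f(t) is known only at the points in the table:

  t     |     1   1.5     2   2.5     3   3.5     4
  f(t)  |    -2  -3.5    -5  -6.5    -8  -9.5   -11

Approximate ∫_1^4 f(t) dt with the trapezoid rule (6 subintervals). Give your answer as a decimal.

-19.5

Δt = 0.5.
T_6 = (0.5/2)·[(-2) + 2·(-3.5) + 2·(-5) + 2·(-6.5) + 2·(-8) + 2·(-9.5) + (-11)] = -19.5.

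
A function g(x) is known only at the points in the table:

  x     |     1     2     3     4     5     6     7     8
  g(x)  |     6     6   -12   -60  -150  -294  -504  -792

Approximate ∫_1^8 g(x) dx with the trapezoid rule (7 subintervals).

Δx = 1.
T_7 = (1/2)·[6 + 2·6 + 2·(-12) + 2·(-60) + 2·(-150) + 2·(-294) + 2·(-504) + (-792)] = -1407.

-1407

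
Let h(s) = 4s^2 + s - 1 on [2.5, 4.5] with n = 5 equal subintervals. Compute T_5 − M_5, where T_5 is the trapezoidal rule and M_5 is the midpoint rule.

0.32

T_5 = 105.88.
M_5 = 105.56.
T_5 − M_5 = 0.32.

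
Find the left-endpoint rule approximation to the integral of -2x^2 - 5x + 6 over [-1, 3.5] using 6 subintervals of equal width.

-14.34375

Δx = (3.5 − (-1))/6 = 0.75.
Left endpoints: -1, -0.25, 0.5, 1.25, 2, 2.75.
f(-1) = 9, f(-0.25) = 7.125, f(0.5) = 3, f(1.25) = -3.375, f(2) = -12, f(2.75) = -22.875.
Sum = Δx · [f(-1) + f(-0.25) + f(0.5) + ...].
Sum = -14.34375.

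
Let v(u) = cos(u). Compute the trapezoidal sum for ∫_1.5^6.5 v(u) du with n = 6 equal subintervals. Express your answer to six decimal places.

Δu = (6.5 − 1.5)/6 = 5/6.
v(1.5) ≈ 0.070737, v(7/3) ≈ -0.690758, v(19/6) ≈ -0.999686, v(4) ≈ -0.653644, v(29/6) ≈ 0.120650, v(17/3) ≈ 0.815896, v(6.5) ≈ 0.976588.
T_6 = (Δu/2)·[v(u_0) + 2v(u_1) + ... + 2v(u_{5}) + v(u_6)].
Sum ≈ -0.736566.

-0.736566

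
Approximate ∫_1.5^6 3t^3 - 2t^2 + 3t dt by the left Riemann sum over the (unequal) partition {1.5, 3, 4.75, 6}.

Subinterval widths: 1.5, 1.75, 1.25.
Left endpoints: 1.5, 3, 4.75.
f(1.5) = 10.125, f(3) = 72, f(4.75) = 290.640625.
Sum = Σ Δt_i · f(t_i).
Sum = 504.48828125.

504.48828125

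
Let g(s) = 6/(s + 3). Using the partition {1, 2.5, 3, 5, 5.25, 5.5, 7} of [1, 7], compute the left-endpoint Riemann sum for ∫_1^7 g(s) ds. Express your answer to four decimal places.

6.2236

Subinterval widths: 1.5, 0.5, 2, 0.25, 0.25, 1.5.
Left endpoints: 1, 2.5, 3, 5, 5.25, 5.5.
g(1) = 1.5, g(2.5) = 12/11, g(3) = 1, g(5) = 0.75, g(5.25) = 8/11, g(5.5) = 12/17.
Sum = Σ Δs_i · g(s_i).
Sum ≈ 6.2236.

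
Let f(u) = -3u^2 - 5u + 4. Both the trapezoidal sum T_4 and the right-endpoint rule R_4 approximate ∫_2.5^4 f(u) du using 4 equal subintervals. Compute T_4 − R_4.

T_4 = -66.85546875.
R_4 = -73.74609375.
T_4 − R_4 = 6.890625.

6.890625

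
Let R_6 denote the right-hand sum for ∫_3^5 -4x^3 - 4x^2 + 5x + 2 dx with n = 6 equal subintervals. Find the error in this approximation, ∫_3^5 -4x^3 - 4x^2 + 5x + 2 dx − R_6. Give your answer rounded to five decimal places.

76.25926

Exact integral: ∫_3^5 f(x) dx ≈ -630.6666667.
R_6 ≈ -706.9259259.
Error ≈ -630.6666667 − (-706.9259259) ≈ 76.25926.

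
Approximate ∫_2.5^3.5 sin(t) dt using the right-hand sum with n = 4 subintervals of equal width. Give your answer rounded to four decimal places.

Δt = (3.5 − 2.5)/4 = 0.25.
Right endpoints: 2.75, 3, 3.25, 3.5.
f(2.75) ≈ 0.3817, f(3) ≈ 0.1411, f(3.25) ≈ -0.1082, f(3.5) ≈ -0.3508.
Sum = Δt · [f(2.75) + f(3) + f(3.25) + f(3.5)].
Sum ≈ 0.0160.

0.0160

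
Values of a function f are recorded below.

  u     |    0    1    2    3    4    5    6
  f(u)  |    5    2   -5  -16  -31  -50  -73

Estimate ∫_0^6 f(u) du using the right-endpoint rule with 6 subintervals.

Δu = 1.
Sum = 1·[2 + (-5) + (-16) + (-31) + (-50) + (-73)] = -173.

-173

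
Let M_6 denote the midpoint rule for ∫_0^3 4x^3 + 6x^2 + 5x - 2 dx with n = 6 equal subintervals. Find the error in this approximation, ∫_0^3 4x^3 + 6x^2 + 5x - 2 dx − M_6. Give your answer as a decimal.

1.5

Exact integral: ∫_0^3 f(x) dx = 151.5.
M_6 = 150.
Error = 151.5 − 150 = 1.5.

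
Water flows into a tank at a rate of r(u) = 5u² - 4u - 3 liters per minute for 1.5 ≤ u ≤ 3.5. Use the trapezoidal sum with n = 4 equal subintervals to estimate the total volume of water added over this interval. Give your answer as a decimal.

40.25

Δu = (3.5 − 1.5)/4 = 0.5.
r(1.5) = 2.25, r(2) = 9, r(2.5) = 18.25, r(3) = 30, r(3.5) = 44.25.
T_4 = (Δu/2)·[r(u_0) + 2r(u_1) + 2r(u_2) + 2r(u_3) + r(u_4)].
Sum = 40.25.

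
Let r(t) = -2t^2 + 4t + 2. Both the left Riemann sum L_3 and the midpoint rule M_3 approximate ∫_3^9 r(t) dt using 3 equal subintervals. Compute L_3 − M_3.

L_3 = -200.
M_3 = -308.
L_3 − M_3 = 108.

108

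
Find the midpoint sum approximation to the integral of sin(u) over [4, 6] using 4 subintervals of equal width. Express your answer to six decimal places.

Δu = (6 − 4)/4 = 0.5.
Midpoints: 4.25, 4.75, 5.25, 5.75.
f(4.25) ≈ -0.894989, f(4.75) ≈ -0.999293, f(5.25) ≈ -0.858934, f(5.75) ≈ -0.508279.
Sum = Δu · [f(4.25) + f(4.75) + f(5.25) + f(5.75)].
Sum ≈ -1.630748.

-1.630748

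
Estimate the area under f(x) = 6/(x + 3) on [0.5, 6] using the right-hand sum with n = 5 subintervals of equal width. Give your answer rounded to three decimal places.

Δx = (6 − 0.5)/5 = 1.1.
Right endpoints: 1.6, 2.7, 3.8, 4.9, 6.
f(1.6) = 30/23, f(2.7) = 20/19, f(3.8) = 15/17, f(4.9) = 60/79, f(6) = 2/3.
Sum = Δx · [f(1.6) + f(2.7) + f(3.8) + f(4.9) + f(6)].
Sum ≈ 5.132.

5.132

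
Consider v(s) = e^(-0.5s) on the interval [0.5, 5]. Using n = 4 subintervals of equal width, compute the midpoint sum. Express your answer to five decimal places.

Δs = (5 − 0.5)/4 = 1.125.
Midpoints: 1.0625, 2.1875, 3.3125, 4.4375.
v(1.0625) ≈ 0.58787, v(2.1875) ≈ 0.33496, v(3.3125) ≈ 0.19085, v(4.4375) ≈ 0.10874.
Sum = Δs · [v(1.0625) + v(2.1875) + v(3.3125) + v(4.4375)].
Sum ≈ 1.37523.

1.37523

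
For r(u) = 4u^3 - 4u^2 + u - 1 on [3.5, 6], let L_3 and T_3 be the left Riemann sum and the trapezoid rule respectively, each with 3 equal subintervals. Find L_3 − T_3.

-250

L_3 ≈ 689.814815.
T_3 ≈ 939.814815.
L_3 − T_3 = -250.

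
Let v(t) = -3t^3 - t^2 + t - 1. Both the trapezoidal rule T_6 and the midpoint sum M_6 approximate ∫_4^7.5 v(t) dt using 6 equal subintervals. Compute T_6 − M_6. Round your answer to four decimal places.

-15.7059

T_6 ≈ -2294.184172.
M_6 ≈ -2278.478226.
T_6 − M_6 ≈ -15.7059.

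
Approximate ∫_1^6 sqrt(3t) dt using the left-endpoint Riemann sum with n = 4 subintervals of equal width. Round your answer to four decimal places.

14.1818

Δt = (6 − 1)/4 = 1.25.
Left endpoints: 1, 2.25, 3.5, 4.75.
f(1) ≈ 1.7321, f(2.25) ≈ 2.5981, f(3.5) ≈ 3.2404, f(4.75) ≈ 3.7749.
Sum = Δt · [f(1) + f(2.25) + f(3.5) + f(4.75)].
Sum ≈ 14.1818.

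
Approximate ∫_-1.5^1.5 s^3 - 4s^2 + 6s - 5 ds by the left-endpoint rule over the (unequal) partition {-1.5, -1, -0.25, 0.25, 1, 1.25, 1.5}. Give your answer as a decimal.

Subinterval widths: 0.5, 0.75, 0.5, 0.75, 0.25, 0.25.
Left endpoints: -1.5, -1, -0.25, 0.25, 1, 1.25.
f(-1.5) = -26.375, f(-1) = -16, f(-0.25) = -6.765625, f(0.25) = -3.734375, f(1) = -2, f(1.25) = -1.796875.
Sum = Σ Δs_i · f(s_i).
Sum = -32.3203125.

-32.3203125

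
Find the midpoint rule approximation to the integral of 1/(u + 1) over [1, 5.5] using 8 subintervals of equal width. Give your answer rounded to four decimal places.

Δu = (5.5 − 1)/8 = 0.5625.
Midpoints: 1.28125, 1.84375, 2.40625, 2.96875, 3.53125, 4.09375, 4.65625, 5.21875.
f(1.28125) = 32/73, f(1.84375) = 32/91, f(2.40625) = 32/109, f(2.96875) = 32/127, f(3.53125) = 32/145, f(4.09375) = 32/163, f(4.65625) = 32/181, f(5.21875) = 32/199.
Sum = Δu · [f(1.28125) + f(1.84375) + f(2.40625) + ...].
Sum ≈ 1.1757.

1.1757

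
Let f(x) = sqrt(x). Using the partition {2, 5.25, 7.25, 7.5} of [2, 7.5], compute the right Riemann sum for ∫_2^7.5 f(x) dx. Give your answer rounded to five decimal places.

Subinterval widths: 3.25, 2, 0.25.
Right endpoints: 5.25, 7.25, 7.5.
f(5.25) ≈ 2.29129, f(7.25) ≈ 2.69258, f(7.5) ≈ 2.73861.
Sum = Σ Δx_i · f(x_i).
Sum ≈ 13.51650.

13.51650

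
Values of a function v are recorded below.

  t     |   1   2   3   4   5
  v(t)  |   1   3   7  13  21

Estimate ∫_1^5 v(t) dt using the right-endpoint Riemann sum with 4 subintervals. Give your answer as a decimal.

44

Δt = 1.
Sum = 1·[3 + 7 + 13 + 21] = 44.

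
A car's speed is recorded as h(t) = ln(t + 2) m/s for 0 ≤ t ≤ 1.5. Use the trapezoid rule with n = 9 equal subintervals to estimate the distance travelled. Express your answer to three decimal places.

1.498

Δt = (1.5 − 0)/9 = 1/6.
h(0) ≈ 0.693, h(1/6) ≈ 0.773, h(1/3) ≈ 0.847, h(0.5) ≈ 0.916, h(2/3) ≈ 0.981, h(5/6) ≈ 1.041, h(1) ≈ 1.099, h(7/6) ≈ 1.153, h(4/3) ≈ 1.204, h(1.5) ≈ 1.253.
T_9 = (Δt/2)·[h(t_0) + 2h(t_1) + ... + 2h(t_{8}) + h(t_9)].
Sum ≈ 1.498.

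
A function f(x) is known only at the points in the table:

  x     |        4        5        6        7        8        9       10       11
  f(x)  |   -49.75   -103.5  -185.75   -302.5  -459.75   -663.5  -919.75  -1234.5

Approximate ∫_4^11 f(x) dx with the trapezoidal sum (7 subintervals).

Δx = 1.
T_7 = (1/2)·[(-49.75) + 2·(-103.5) + 2·(-185.75) + 2·(-302.5) + 2·(-459.75) + 2·(-663.5) + 2·(-919.75) + (-1234.5)] = -3276.875.

-3276.875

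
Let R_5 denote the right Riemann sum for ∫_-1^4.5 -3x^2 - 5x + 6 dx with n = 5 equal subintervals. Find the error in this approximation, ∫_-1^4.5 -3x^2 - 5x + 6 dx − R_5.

50.215

Exact integral: ∫_-1^4.5 f(x) dx = -107.25.
R_5 = -157.465.
Error = -107.25 − (-157.465) = 50.215.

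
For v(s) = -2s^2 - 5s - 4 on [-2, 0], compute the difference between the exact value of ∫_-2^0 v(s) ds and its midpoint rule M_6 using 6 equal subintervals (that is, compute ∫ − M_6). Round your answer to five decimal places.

Exact integral: ∫_-2^0 v(s) ds ≈ -3.3333333.
M_6 ≈ -3.2962963.
Error ≈ -3.3333333 − (-3.2962963) ≈ -0.03704.

-0.03704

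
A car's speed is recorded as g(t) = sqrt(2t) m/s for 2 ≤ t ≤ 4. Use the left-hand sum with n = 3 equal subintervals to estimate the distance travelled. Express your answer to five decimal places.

Δt = (4 − 2)/3 = 2/3.
Left endpoints: 2, 8/3, 10/3.
g(2) ≈ 2.00000, g(8/3) ≈ 2.30940, g(10/3) ≈ 2.58199.
Sum = Δt · [g(2) + g(8/3) + g(10/3)].
Sum ≈ 4.59426.

4.59426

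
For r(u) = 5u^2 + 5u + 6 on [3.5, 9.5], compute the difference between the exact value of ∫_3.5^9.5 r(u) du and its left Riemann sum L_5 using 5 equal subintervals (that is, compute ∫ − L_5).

Exact integral: ∫_3.5^9.5 r(u) du = 1588.5.
L_5 = 1343.7.
Error = 1588.5 − 1343.7 = 244.8.

244.8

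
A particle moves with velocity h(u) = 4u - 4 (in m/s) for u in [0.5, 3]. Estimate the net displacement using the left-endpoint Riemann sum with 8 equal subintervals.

Δu = (3 − 0.5)/8 = 0.3125.
Left endpoints: 0.5, 0.8125, 1.125, 1.4375, 1.75, 2.0625, 2.375, 2.6875.
h(0.5) = -2, h(0.8125) = -0.75, h(1.125) = 0.5, h(1.4375) = 1.75, h(1.75) = 3, h(2.0625) = 4.25, h(2.375) = 5.5, h(2.6875) = 6.75.
Sum = Δu · [h(0.5) + h(0.8125) + h(1.125) + ...].
Sum = 5.9375.

5.9375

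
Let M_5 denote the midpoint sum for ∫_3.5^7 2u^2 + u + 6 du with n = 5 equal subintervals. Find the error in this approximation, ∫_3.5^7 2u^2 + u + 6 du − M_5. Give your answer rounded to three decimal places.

Exact integral: ∫_3.5^7 f(u) du ≈ 239.45833.
M_5 = 239.1725.
Error ≈ 239.45833 − 239.1725 ≈ 0.286.

0.286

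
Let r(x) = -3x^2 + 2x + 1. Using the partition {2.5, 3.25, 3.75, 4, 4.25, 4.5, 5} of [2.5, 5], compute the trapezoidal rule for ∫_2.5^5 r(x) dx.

-88.484375

Subinterval widths: 0.75, 0.5, 0.25, 0.25, 0.25, 0.5.
r(2.5) = -12.75, r(3.25) = -24.1875, r(3.75) = -33.6875, r(4) = -39, r(4.25) = -44.6875, r(4.5) = -50.75, r(5) = -64.
On each subinterval the trapezoid contributes (Δx_i/2)·[r(x_{i-1}) + r(x_i)].
Sum = -88.484375.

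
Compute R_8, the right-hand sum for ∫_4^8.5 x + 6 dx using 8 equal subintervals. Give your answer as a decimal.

Δx = (8.5 − 4)/8 = 0.5625.
Right endpoints: 4.5625, 5.125, 5.6875, 6.25, 6.8125, 7.375, 7.9375, 8.5.
f(4.5625) = 10.5625, f(5.125) = 11.125, f(5.6875) = 11.6875, f(6.25) = 12.25, f(6.8125) = 12.8125, f(7.375) = 13.375, f(7.9375) = 13.9375, f(8.5) = 14.5.
Sum = Δx · [f(4.5625) + f(5.125) + f(5.6875) + ...].
Sum = 56.390625.

56.390625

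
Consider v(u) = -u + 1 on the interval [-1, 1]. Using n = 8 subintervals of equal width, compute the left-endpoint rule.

2.25

Δu = (1 − (-1))/8 = 0.25.
Left endpoints: -1, -0.75, -0.5, -0.25, 0, 0.25, 0.5, 0.75.
v(-1) = 2, v(-0.75) = 1.75, v(-0.5) = 1.5, v(-0.25) = 1.25, v(0) = 1, v(0.25) = 0.75, v(0.5) = 0.5, v(0.75) = 0.25.
Sum = Δu · [v(-1) + v(-0.75) + v(-0.5) + ...].
Sum = 2.25.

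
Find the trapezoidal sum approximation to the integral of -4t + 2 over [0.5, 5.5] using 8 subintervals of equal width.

Δt = (5.5 − 0.5)/8 = 0.625.
f(0.5) = 0, f(1.125) = -2.5, f(1.75) = -5, f(2.375) = -7.5, f(3) = -10, f(3.625) = -12.5, f(4.25) = -15, f(4.875) = -17.5, f(5.5) = -20.
T_8 = (Δt/2)·[f(t_0) + 2f(t_1) + ... + 2f(t_{7}) + f(t_8)].
Sum = -50.

-50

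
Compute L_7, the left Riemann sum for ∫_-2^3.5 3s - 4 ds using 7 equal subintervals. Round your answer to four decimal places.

Δs = (3.5 − (-2))/7 = 11/14.
Left endpoints: -2, -17/14, -3/7, 5/14, 8/7, 27/14, 19/7.
f(-2) = -10, f(-17/14) = -107/14, f(-3/7) = -37/7, f(5/14) = -41/14, f(8/7) = -4/7, f(27/14) = 25/14, f(19/7) = 29/7.
Sum = Δs · [f(-2) + f(-17/14) + f(-3/7) + ...].
Sum ≈ -16.1071.

-16.1071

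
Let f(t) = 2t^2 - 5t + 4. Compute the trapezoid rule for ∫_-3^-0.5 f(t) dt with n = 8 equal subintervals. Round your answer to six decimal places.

49.873047

Δt = (-0.5 − (-3))/8 = 0.3125.
f(-3) = 37, f(-2.6875) = 31.8828125, f(-2.375) = 27.15625, f(-2.0625) = 22.8203125, f(-1.75) = 18.875, f(-1.4375) = 15.3203125, f(-1.125) = 12.15625, f(-0.8125) = 9.3828125, f(-0.5) = 7.
T_8 = (Δt/2)·[f(t_0) + 2f(t_1) + ... + 2f(t_{7}) + f(t_8)].
Sum ≈ 49.873047.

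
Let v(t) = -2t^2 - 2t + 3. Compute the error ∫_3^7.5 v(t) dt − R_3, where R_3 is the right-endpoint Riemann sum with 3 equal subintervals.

Exact integral: ∫_3^7.5 v(t) dt = -297.
R_3 = -378.
Error = -297 − (-378) = 81.

81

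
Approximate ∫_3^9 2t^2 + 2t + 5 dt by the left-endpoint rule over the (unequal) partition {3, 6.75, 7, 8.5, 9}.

Subinterval widths: 3.75, 0.25, 1.5, 0.5.
Left endpoints: 3, 6.75, 7, 8.5.
f(3) = 29, f(6.75) = 109.625, f(7) = 117, f(8.5) = 166.5.
Sum = Σ Δt_i · f(t_i).
Sum = 394.90625.

394.90625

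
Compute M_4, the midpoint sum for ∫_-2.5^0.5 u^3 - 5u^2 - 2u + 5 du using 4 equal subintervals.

-13.875

Δu = (0.5 − (-2.5))/4 = 0.75.
Midpoints: -2.125, -1.375, -0.625, 0.125.
f(-2.125) = -11737/512, f(-1.375) = -2203/512, f(-0.625) = 2075/512, f(0.125) = 2393/512.
Sum = Δu · [f(-2.125) + f(-1.375) + f(-0.625) + f(0.125)].
Sum = -13.875.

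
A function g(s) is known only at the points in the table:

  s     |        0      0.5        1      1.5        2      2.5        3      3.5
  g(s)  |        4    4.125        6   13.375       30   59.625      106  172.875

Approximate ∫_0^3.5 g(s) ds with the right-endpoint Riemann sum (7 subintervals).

196

Δs = 0.5.
Sum = 0.5·[4.125 + 6 + 13.375 + 30 + 59.625 + 106 + 172.875] = 196.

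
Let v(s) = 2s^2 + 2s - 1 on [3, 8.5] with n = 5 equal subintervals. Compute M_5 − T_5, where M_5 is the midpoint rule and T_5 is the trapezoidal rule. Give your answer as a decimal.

M_5 = 448.0575.
T_5 = 451.385.
M_5 − T_5 = -3.3275.

-3.3275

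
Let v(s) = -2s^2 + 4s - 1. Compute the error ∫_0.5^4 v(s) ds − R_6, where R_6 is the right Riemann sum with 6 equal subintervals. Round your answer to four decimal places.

5.5012

Exact integral: ∫_0.5^4 v(s) ds ≈ -14.583333.
R_6 ≈ -20.084491.
Error ≈ -14.583333 − (-20.084491) ≈ 5.5012.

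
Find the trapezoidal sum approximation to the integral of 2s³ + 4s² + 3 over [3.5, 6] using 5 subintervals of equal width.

814.6875

Δs = (6 − 3.5)/5 = 0.5.
f(3.5) = 137.75, f(4) = 195, f(4.5) = 266.25, f(5) = 353, f(5.5) = 456.75, f(6) = 579.
T_5 = (Δs/2)·[f(s_0) + 2f(s_1) + ... + 2f(s_{4}) + f(s_5)].
Sum = 814.6875.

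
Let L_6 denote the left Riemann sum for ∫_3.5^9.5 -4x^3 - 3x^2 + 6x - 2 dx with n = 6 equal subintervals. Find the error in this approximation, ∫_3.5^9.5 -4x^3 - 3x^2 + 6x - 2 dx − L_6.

-1647

Exact integral: ∫_3.5^9.5 f(x) dx = -8587.5.
L_6 = -6940.5.
Error = -8587.5 − (-6940.5) = -1647.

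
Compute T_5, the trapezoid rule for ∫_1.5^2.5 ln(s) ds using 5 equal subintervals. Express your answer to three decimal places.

0.682

Δs = (2.5 − 1.5)/5 = 0.2.
f(1.5) ≈ 0.405, f(1.7) ≈ 0.531, f(1.9) ≈ 0.642, f(2.1) ≈ 0.742, f(2.3) ≈ 0.833, f(2.5) ≈ 0.916.
T_5 = (Δs/2)·[f(s_0) + 2f(s_1) + ... + 2f(s_{4}) + f(s_5)].
Sum ≈ 0.682.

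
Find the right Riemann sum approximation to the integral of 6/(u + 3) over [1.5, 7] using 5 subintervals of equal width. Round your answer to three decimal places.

4.411

Δu = (7 − 1.5)/5 = 1.1.
Right endpoints: 2.6, 3.7, 4.8, 5.9, 7.
f(2.6) = 15/14, f(3.7) = 60/67, f(4.8) = 10/13, f(5.9) = 60/89, f(7) = 0.6.
Sum = Δu · [f(2.6) + f(3.7) + f(4.8) + f(5.9) + f(7)].
Sum ≈ 4.411.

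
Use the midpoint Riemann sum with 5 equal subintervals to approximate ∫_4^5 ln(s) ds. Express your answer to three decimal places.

1.502

Δs = (5 − 4)/5 = 0.2.
Midpoints: 4.1, 4.3, 4.5, 4.7, 4.9.
f(4.1) ≈ 1.411, f(4.3) ≈ 1.459, f(4.5) ≈ 1.504, f(4.7) ≈ 1.548, f(4.9) ≈ 1.589.
Sum = Δs · [f(4.1) + f(4.3) + f(4.5) + f(4.7) + f(4.9)].
Sum ≈ 1.502.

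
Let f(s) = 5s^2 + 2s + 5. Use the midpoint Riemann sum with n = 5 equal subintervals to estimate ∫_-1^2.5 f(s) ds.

49.74375

Δs = (2.5 − (-1))/5 = 0.7.
Midpoints: -0.65, 0.05, 0.75, 1.45, 2.15.
f(-0.65) = 5.8125, f(0.05) = 5.1125, f(0.75) = 9.3125, f(1.45) = 18.4125, f(2.15) = 32.4125.
Sum = Δs · [f(-0.65) + f(0.05) + f(0.75) + f(1.45) + f(2.15)].
Sum = 49.74375.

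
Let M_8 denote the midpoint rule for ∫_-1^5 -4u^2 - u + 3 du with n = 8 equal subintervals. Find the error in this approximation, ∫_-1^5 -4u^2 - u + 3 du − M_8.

Exact integral: ∫_-1^5 f(u) du = -162.
M_8 = -160.875.
Error = -162 − (-160.875) = -1.125.

-1.125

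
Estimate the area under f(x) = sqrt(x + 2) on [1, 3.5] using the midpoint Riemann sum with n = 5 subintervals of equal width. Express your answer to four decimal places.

Δx = (3.5 − 1)/5 = 0.5.
Midpoints: 1.25, 1.75, 2.25, 2.75, 3.25.
f(1.25) ≈ 1.8028, f(1.75) ≈ 1.9365, f(2.25) ≈ 2.0616, f(2.75) ≈ 2.1794, f(3.25) ≈ 2.2913.
Sum = Δx · [f(1.25) + f(1.75) + f(2.25) + f(2.75) + f(3.25)].
Sum ≈ 5.1358.

5.1358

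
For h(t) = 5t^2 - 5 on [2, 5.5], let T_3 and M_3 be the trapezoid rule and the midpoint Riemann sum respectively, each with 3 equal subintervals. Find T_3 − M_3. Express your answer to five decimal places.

T_3 ≈ 250.4282407.
M_3 ≈ 244.4733796.
T_3 − M_3 ≈ 5.95486.

5.95486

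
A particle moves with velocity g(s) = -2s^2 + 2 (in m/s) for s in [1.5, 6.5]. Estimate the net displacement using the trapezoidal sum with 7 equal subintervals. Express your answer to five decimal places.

-171.68367

Δs = (6.5 − 1.5)/7 = 5/7.
g(1.5) = -2.5, g(31/14) = -765/98, g(41/14) = -1485/98, g(51/14) = -2405/98, g(61/14) = -3525/98, g(71/14) = -4845/98, g(81/14) = -6365/98, g(6.5) = -82.5.
T_7 = (Δs/2)·[g(s_0) + 2g(s_1) + ... + 2g(s_{6}) + g(s_7)].
Sum ≈ -171.68367.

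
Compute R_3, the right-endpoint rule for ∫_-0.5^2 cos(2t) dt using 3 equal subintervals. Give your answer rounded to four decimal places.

Δt = (2 − (-0.5))/3 = 5/6.
Right endpoints: 1/3, 7/6, 2.
f(1/3) ≈ 0.7859, f(7/6) ≈ -0.6908, f(2) ≈ -0.6536.
Sum = Δt · [f(1/3) + f(7/6) + f(2)].
Sum ≈ -0.4654.

-0.4654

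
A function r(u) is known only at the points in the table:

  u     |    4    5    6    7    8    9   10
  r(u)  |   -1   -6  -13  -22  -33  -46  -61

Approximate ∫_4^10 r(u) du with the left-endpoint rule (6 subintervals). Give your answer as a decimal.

Δu = 1.
Sum = 1·[(-1) + (-6) + (-13) + (-22) + (-33) + (-46)] = -121.

-121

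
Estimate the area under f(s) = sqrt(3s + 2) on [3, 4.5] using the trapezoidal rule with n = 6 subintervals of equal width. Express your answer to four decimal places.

Δs = (4.5 − 3)/6 = 0.25.
f(3) ≈ 3.3166, f(3.25) ≈ 3.4278, f(3.5) ≈ 3.5355, f(3.75) ≈ 3.6401, f(4) ≈ 3.7417, f(4.25) ≈ 3.8406, f(4.5) ≈ 3.9370.
T_6 = (Δs/2)·[f(s_0) + 2f(s_1) + ... + 2f(s_{5}) + f(s_6)].
Sum ≈ 5.4531.

5.4531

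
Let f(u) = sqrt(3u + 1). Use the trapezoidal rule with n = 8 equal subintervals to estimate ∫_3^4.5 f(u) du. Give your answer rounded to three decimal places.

Δu = (4.5 − 3)/8 = 0.1875.
f(3) ≈ 3.162, f(3.1875) ≈ 3.250, f(3.375) ≈ 3.335, f(3.5625) ≈ 3.419, f(3.75) ≈ 3.500, f(3.9375) ≈ 3.579, f(4.125) ≈ 3.657, f(4.3125) ≈ 3.733, f(4.5) ≈ 3.808.
T_8 = (Δu/2)·[f(u_0) + 2f(u_1) + ... + 2f(u_{7}) + f(u_8)].
Sum ≈ 5.242.

5.242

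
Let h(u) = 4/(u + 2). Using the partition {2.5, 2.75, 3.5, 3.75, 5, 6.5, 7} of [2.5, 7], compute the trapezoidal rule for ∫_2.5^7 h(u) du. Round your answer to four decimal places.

2.7850

Subinterval widths: 0.25, 0.75, 0.25, 1.25, 1.5, 0.5.
h(2.5) = 8/9, h(2.75) = 16/19, h(3.5) = 8/11, h(3.75) = 16/23, h(5) = 4/7, h(6.5) = 8/17, h(7) = 4/9.
On each subinterval the trapezoid contributes (Δu_i/2)·[h(u_{i-1}) + h(u_i)].
Sum ≈ 2.7850.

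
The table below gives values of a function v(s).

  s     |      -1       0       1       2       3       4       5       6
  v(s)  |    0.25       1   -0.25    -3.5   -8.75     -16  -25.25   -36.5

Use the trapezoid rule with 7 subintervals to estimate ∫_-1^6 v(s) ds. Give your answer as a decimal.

Δs = 1.
T_7 = (1/2)·[0.25 + 2·1 + 2·(-0.25) + 2·(-3.5) + 2·(-8.75) + 2·(-16) + 2·(-25.25) + (-36.5)] = -70.875.

-70.875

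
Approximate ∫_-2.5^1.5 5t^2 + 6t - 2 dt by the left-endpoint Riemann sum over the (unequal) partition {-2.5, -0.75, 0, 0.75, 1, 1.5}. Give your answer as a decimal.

26.5

Subinterval widths: 1.75, 0.75, 0.75, 0.25, 0.5.
Left endpoints: -2.5, -0.75, 0, 0.75, 1.
f(-2.5) = 14.25, f(-0.75) = -3.6875, f(0) = -2, f(0.75) = 5.3125, f(1) = 9.
Sum = Σ Δt_i · f(t_i).
Sum = 26.5.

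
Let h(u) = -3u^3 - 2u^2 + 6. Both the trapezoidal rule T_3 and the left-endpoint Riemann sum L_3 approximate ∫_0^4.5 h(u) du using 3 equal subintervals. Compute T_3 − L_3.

-235.40625

T_3 = -378.84375.
L_3 = -143.4375.
T_3 − L_3 = -235.40625.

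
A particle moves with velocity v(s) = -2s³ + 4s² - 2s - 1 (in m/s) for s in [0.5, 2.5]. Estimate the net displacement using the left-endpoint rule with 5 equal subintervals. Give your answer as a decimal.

Δs = (2.5 − 0.5)/5 = 0.4.
Left endpoints: 0.5, 0.9, 1.3, 1.7, 2.1.
v(0.5) = -1.25, v(0.9) = -1.018, v(1.3) = -1.234, v(1.7) = -2.666, v(2.1) = -6.082.
Sum = Δs · [v(0.5) + v(0.9) + v(1.3) + v(1.7) + v(2.1)].
Sum = -4.9.

-4.9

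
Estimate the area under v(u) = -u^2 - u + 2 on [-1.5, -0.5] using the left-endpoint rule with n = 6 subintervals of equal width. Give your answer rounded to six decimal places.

1.828704

Δu = (-0.5 − (-1.5))/6 = 1/6.
Left endpoints: -1.5, -4/3, -7/6, -1, -5/6, -2/3.
v(-1.5) = 1.25, v(-4/3) = 14/9, v(-7/6) = 65/36, v(-1) = 2, v(-5/6) = 77/36, v(-2/3) = 20/9.
Sum = Δu · [v(-1.5) + v(-4/3) + v(-7/6) + ...].
Sum ≈ 1.828704.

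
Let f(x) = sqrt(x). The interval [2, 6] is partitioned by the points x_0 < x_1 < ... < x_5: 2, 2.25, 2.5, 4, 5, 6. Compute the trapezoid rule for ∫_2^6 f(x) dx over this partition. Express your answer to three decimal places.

7.896

Subinterval widths: 0.25, 0.25, 1.5, 1, 1.
f(2) ≈ 1.414, f(2.25) ≈ 1.500, f(2.5) ≈ 1.581, f(4) ≈ 2.000, f(5) ≈ 2.236, f(6) ≈ 2.449.
On each subinterval the trapezoid contributes (Δx_i/2)·[f(x_{i-1}) + f(x_i)].
Sum ≈ 7.896.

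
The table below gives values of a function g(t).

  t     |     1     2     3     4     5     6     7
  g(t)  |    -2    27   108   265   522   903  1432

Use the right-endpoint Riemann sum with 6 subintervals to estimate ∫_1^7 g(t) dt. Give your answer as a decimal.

3257

Δt = 1.
Sum = 1·[27 + 108 + 265 + 522 + 903 + 1432] = 3257.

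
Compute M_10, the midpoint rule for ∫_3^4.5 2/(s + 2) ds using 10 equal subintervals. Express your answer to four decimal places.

0.5247

Δs = (4.5 − 3)/10 = 0.15.
Midpoints: 3.075, 3.225, 3.375, 3.525, 3.675, 3.825, 3.975, 4.125, 4.275, 4.425.
f(3.075) = 80/203, f(3.225) = 80/209, f(3.375) = 16/43, f(3.525) = 80/221, f(3.675) = 80/227, f(3.825) = 80/233, f(3.975) = 80/239, f(4.125) = 16/49, f(4.275) = 80/251, f(4.425) = 80/257.
Sum = Δs · [f(3.075) + f(3.225) + f(3.375) + ...].
Sum ≈ 0.5247.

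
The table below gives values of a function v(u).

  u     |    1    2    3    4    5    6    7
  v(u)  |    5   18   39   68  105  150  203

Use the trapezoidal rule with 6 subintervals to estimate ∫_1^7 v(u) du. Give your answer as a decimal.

484

Δu = 1.
T_6 = (1/2)·[5 + 2·18 + 2·39 + 2·68 + 2·105 + 2·150 + 203] = 484.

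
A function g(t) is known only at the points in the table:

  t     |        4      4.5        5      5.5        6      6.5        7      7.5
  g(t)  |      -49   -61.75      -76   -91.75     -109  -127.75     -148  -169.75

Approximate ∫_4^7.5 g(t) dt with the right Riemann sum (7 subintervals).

Δt = 0.5.
Sum = 0.5·[(-61.75) + (-76) + (-91.75) + (-109) + (-127.75) + (-148) + (-169.75)] = -392.

-392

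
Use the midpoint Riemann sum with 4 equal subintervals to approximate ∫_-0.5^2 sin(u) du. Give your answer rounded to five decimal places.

Δu = (2 − (-0.5))/4 = 0.625.
Midpoints: -0.1875, 0.4375, 1.0625, 1.6875.
f(-0.1875) ≈ -0.18640, f(0.4375) ≈ 0.42368, f(1.0625) ≈ 0.87357, f(1.6875) ≈ 0.99320.
Sum = Δu · [f(-0.1875) + f(0.4375) + f(1.0625) + f(1.6875)].
Sum ≈ 1.31503.

1.31503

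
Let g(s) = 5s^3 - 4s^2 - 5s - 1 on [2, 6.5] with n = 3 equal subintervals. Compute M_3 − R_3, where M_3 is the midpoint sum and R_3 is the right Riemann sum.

M_3 = 1705.2890625.
R_3 = 2724.75.
M_3 − R_3 = -1019.4609375.

-1019.4609375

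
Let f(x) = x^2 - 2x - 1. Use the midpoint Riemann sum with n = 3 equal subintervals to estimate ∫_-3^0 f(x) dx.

Δx = (0 − (-3))/3 = 1.
Midpoints: -2.5, -1.5, -0.5.
f(-2.5) = 10.25, f(-1.5) = 4.25, f(-0.5) = 0.25.
Sum = Δx · [f(-2.5) + f(-1.5) + f(-0.5)].
Sum = 14.75.

14.75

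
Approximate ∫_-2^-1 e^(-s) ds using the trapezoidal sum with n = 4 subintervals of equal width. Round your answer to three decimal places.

Δs = (-1 − (-2))/4 = 0.25.
f(-2) ≈ 7.389, f(-1.75) ≈ 5.755, f(-1.5) ≈ 4.482, f(-1.25) ≈ 3.490, f(-1) ≈ 2.718.
T_4 = (Δs/2)·[f(s_0) + 2f(s_1) + 2f(s_2) + 2f(s_3) + f(s_4)].
Sum ≈ 4.695.

4.695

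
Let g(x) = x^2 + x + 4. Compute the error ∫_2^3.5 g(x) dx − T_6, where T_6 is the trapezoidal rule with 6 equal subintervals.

Exact integral: ∫_2^3.5 g(x) dx = 21.75.
T_6 = 21.765625.
Error = 21.75 − 21.765625 = -0.015625.

-0.015625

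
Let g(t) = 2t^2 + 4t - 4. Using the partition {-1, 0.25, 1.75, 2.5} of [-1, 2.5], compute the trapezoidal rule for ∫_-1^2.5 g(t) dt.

Subinterval widths: 1.25, 1.5, 0.75.
g(-1) = -6, g(0.25) = -2.875, g(1.75) = 9.125, g(2.5) = 18.5.
On each subinterval the trapezoid contributes (Δt_i/2)·[g(t_{i-1}) + g(t_i)].
Sum = 9.5.

9.5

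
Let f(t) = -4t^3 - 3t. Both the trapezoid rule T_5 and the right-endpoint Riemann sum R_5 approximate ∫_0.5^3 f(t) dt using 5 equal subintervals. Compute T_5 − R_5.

T_5 = -96.25.
R_5 = -125.
T_5 − R_5 = 28.75.

28.75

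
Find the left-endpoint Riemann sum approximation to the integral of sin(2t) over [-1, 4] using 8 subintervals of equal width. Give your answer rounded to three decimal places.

Δt = (4 − (-1))/8 = 0.625.
Left endpoints: -1, -0.375, 0.25, 0.875, 1.5, 2.125, 2.75, 3.375.
f(-1) ≈ -0.909, f(-0.375) ≈ -0.682, f(0.25) ≈ 0.479, f(0.875) ≈ 0.984, f(1.5) ≈ 0.141, f(2.125) ≈ -0.895, f(2.75) ≈ -0.706, f(3.375) ≈ 0.450.
Sum = Δt · [f(-1) + f(-0.375) + f(0.25) + ...].
Sum ≈ -0.711.

-0.711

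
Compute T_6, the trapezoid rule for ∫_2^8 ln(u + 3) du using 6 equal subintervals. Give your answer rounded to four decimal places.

Δu = (8 − 2)/6 = 1.
f(2) ≈ 1.6094, f(3) ≈ 1.7918, f(4) ≈ 1.9459, f(5) ≈ 2.0794, f(6) ≈ 2.1972, f(7) ≈ 2.3026, f(8) ≈ 2.3979.
T_6 = (Δu/2)·[f(u_0) + 2f(u_1) + ... + 2f(u_{5}) + f(u_6)].
Sum ≈ 12.3206.

12.3206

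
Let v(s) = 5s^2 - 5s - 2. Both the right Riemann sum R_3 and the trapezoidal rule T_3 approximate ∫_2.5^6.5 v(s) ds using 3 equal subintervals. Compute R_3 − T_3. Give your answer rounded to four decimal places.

106.6667

R_3 ≈ 446.259259.
T_3 ≈ 339.592593.
R_3 − T_3 ≈ 106.6667.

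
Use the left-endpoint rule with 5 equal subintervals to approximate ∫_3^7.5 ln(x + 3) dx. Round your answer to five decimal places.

9.18224

Δx = (7.5 − 3)/5 = 0.9.
Left endpoints: 3, 3.9, 4.8, 5.7, 6.6.
f(3) ≈ 1.79176, f(3.9) ≈ 1.93152, f(4.8) ≈ 2.05412, f(5.7) ≈ 2.16332, f(6.6) ≈ 2.26176.
Sum = Δx · [f(3) + f(3.9) + f(4.8) + f(5.7) + f(6.6)].
Sum ≈ 9.18224.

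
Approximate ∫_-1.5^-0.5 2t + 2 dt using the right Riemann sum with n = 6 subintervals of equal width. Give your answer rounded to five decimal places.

Δt = (-0.5 − (-1.5))/6 = 1/6.
Right endpoints: -4/3, -7/6, -1, -5/6, -2/3, -0.5.
f(-4/3) = -2/3, f(-7/6) = -1/3, f(-1) = 0, f(-5/6) = 1/3, f(-2/3) = 2/3, f(-0.5) = 1.
Sum = Δt · [f(-4/3) + f(-7/6) + f(-1) + ...].
Sum ≈ 0.16667.

0.16667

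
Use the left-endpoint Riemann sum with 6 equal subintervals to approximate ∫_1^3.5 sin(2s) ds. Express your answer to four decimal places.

Δs = (3.5 − 1)/6 = 5/12.
Left endpoints: 1, 17/12, 11/6, 2.25, 8/3, 37/12.
f(1) ≈ 0.9093, f(17/12) ≈ 0.3034, f(11/6) ≈ -0.5013, f(2.25) ≈ -0.9775, f(8/3) ≈ -0.8133, f(37/12) ≈ -0.1163.
Sum = Δs · [f(1) + f(17/12) + f(11/6) + ...].
Sum ≈ -0.4982.

-0.4982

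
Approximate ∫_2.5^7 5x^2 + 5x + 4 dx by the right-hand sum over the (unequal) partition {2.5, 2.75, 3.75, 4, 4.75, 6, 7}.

789.875

Subinterval widths: 0.25, 1, 0.25, 0.75, 1.25, 1.
Right endpoints: 2.75, 3.75, 4, 4.75, 6, 7.
f(2.75) = 55.5625, f(3.75) = 93.0625, f(4) = 104, f(4.75) = 140.5625, f(6) = 214, f(7) = 284.
Sum = Σ Δx_i · f(x_i).
Sum = 789.875.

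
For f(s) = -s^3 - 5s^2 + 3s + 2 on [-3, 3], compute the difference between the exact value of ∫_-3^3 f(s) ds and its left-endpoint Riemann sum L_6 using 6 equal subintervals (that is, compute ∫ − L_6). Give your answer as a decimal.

-13

Exact integral: ∫_-3^3 f(s) ds = -78.
L_6 = -65.
Error = -78 − (-65) = -13.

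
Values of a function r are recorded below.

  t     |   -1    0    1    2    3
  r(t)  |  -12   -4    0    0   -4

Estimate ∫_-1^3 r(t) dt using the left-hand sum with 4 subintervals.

Δt = 1.
Sum = 1·[(-12) + (-4) + 0 + 0] = -16.

-16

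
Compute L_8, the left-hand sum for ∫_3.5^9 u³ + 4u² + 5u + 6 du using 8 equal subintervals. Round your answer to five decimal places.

2392.45972

Δu = (9 − 3.5)/8 = 0.6875.
Left endpoints: 3.5, 4.1875, 4.875, 5.5625, 6.25, 6.9375, 7.625, 8.3125.
f(3.5) = 115.375, f(4.1875) = 698395/4096, f(4.875) = 123543/512, f(5.5625) = 1350409/4096, f(6.25) = 437.640625, f(6.9375) = 2322831/4096, f(7.625) = 368645/512, f(8.3125) = 3679549/4096.
Sum = Δu · [f(3.5) + f(4.1875) + f(4.875) + ...].
Sum ≈ 2392.45972.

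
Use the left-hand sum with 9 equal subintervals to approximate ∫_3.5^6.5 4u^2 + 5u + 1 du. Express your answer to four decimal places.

Δu = (6.5 − 3.5)/9 = 1/3.
Left endpoints: 3.5, 23/6, 25/6, 4.5, 29/6, 31/6, 5.5, 35/6, 37/6.
f(3.5) = 67.5, f(23/6) = 1421/18, f(25/6) = 1643/18, f(4.5) = 104.5, f(29/6) = 2135/18, f(31/6) = 2405/18, f(5.5) = 149.5, f(35/6) = 2993/18, f(37/6) = 3311/18.
Sum = Δu · [f(3.5) + f(23/6) + f(25/6) + ...].
Sum ≈ 364.7222.

364.7222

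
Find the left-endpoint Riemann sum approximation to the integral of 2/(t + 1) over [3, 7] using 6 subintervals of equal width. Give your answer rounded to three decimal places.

Δt = (7 − 3)/6 = 2/3.
Left endpoints: 3, 11/3, 13/3, 5, 17/3, 19/3.
f(3) = 0.5, f(11/3) = 3/7, f(13/3) = 0.375, f(5) = 1/3, f(17/3) = 0.3, f(19/3) = 3/11.
Sum = Δt · [f(3) + f(11/3) + f(13/3) + ...].
Sum ≈ 1.473.

1.473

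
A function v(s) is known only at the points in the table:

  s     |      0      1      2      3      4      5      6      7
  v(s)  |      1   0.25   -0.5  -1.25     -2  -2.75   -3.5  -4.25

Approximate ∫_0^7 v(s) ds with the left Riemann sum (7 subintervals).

Δs = 1.
Sum = 1·[1 + 0.25 + (-0.5) + (-1.25) + (-2) + (-2.75) + (-3.5)] = -8.75.

-8.75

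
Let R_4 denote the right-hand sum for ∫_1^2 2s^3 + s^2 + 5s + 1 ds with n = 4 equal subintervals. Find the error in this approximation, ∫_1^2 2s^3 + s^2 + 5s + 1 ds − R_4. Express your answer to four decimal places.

-2.8542

Exact integral: ∫_1^2 f(s) ds ≈ 18.333333.
R_4 = 21.1875.
Error ≈ 18.333333 − 21.1875 ≈ -2.8542.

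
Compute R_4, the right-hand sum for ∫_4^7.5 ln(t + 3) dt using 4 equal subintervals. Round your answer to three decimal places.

7.742

Δt = (7.5 − 4)/4 = 0.875.
Right endpoints: 4.875, 5.75, 6.625, 7.5.
f(4.875) ≈ 2.064, f(5.75) ≈ 2.169, f(6.625) ≈ 2.264, f(7.5) ≈ 2.351.
Sum = Δt · [f(4.875) + f(5.75) + f(6.625) + f(7.5)].
Sum ≈ 7.742.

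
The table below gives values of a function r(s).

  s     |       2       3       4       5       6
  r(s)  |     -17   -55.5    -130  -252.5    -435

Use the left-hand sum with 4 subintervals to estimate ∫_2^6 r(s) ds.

-455

Δs = 1.
Sum = 1·[(-17) + (-55.5) + (-130) + (-252.5)] = -455.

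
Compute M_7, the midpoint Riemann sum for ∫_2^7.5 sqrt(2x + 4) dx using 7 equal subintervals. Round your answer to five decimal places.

Δx = (7.5 − 2)/7 = 11/14.
Midpoints: 67/28, 89/28, 111/28, 4.75, 155/28, 177/28, 199/28.
f(67/28) ≈ 2.96407, f(89/28) ≈ 3.21825, f(111/28) ≈ 3.45378, f(4.75) ≈ 3.67423, f(155/28) ≈ 3.88219, f(177/28) ≈ 4.07957, f(199/28) ≈ 4.26782.
Sum = Δx · [f(67/28) + f(89/28) + f(111/28) + ...].
Sum ≈ 20.06707.

20.06707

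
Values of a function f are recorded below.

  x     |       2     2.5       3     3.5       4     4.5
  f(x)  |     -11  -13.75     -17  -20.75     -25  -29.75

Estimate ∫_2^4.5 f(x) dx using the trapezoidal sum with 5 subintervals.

Δx = 0.5.
T_5 = (0.5/2)·[(-11) + 2·(-13.75) + 2·(-17) + 2·(-20.75) + 2·(-25) + (-29.75)] = -48.4375.

-48.4375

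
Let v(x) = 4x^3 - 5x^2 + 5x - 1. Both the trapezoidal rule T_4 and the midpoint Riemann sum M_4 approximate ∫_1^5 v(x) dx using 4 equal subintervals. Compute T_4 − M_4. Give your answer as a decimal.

31

T_4 = 494.
M_4 = 463.
T_4 − M_4 = 31.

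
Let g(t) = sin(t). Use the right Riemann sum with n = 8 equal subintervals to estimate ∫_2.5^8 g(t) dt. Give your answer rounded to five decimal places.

Δt = (8 − 2.5)/8 = 0.6875.
Right endpoints: 3.1875, 3.875, 4.5625, 5.25, 5.9375, 6.625, 7.3125, 8.
g(3.1875) ≈ -0.04589, g(3.875) ≈ -0.66940, g(4.5625) ≈ -0.98879, g(5.25) ≈ -0.85893, g(5.9375) ≈ -0.33884, g(6.625) ≈ 0.33520, g(7.3125) ≈ 0.85695, g(8) ≈ 0.98936.
Sum = Δt · [g(3.1875) + g(3.875) + g(4.5625) + ...].
Sum ≈ -0.49525.

-0.49525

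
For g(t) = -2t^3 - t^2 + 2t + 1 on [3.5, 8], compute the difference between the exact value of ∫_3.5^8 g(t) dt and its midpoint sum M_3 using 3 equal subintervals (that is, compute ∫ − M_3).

Exact integral: ∫_3.5^8 g(t) dt = -2073.09375.
M_3 = -2043.140625.
Error = -2073.09375 − (-2043.140625) = -29.953125.

-29.953125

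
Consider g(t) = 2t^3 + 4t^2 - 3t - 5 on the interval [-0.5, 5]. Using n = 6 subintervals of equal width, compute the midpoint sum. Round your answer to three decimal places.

Δt = (5 − (-0.5))/6 = 11/12.
Midpoints: -1/24, 0.875, 43/24, 65/24, 3.625, 109/24.
g(-1/24) = -33649/6912, g(0.875) = -3.22265625, g(43/24) = 96547/6912, g(65/24) = 386705/6912, g(3.625) = 131.95703125, g(109/24) = 1736581/6912.
Sum = Δt · [g(-1/24) + g(0.875) + g(43/24) + ...].
Sum ≈ 407.937.

407.937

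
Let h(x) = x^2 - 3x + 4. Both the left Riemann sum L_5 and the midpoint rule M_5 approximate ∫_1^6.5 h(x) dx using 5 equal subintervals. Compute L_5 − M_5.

L_5 = 38.83.
M_5 = 50.77875.
L_5 − M_5 = -11.94875.

-11.94875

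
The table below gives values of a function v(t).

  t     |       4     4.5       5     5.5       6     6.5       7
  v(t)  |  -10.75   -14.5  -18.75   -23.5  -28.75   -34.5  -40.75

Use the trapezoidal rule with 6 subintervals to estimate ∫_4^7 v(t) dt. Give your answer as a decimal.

-72.875

Δt = 0.5.
T_6 = (0.5/2)·[(-10.75) + 2·(-14.5) + 2·(-18.75) + 2·(-23.5) + 2·(-28.75) + 2·(-34.5) + (-40.75)] = -72.875.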